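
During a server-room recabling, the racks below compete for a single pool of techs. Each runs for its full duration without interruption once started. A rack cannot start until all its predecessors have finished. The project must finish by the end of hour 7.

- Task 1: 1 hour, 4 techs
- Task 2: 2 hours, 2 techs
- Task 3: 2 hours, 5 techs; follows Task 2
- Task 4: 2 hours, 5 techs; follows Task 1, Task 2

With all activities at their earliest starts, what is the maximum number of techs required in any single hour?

Early-start schedule: Task 1@1, Task 2@1, Task 3@3, Task 4@3.
Load per hour: hour 1: 6, hour 2: 2, hour 3: 10, hour 4: 10, hour 5: 0, hour 6: 0, hour 7: 0.
Peak is 10.

10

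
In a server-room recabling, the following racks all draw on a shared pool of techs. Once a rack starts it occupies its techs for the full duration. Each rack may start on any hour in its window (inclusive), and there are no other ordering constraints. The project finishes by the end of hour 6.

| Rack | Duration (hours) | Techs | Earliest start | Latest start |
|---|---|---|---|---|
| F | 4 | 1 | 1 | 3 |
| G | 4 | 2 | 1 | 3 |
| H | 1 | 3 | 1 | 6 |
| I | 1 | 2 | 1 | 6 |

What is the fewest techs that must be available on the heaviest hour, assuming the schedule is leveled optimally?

Early-start (F@1, G@1, H@1, I@1) gives peak 8: h1:8  h2:3  h3:3  h4:3  h5:0  h6:0.
Shift H→5, I→6.
Schedule F@1, G@1, H@5, I@6: h1:3  h2:3  h3:3  h4:3  h5:3  h6:2 — peak 3.
Total tech-hours = 17 over 6 hours ⇒ peak ≥ ⌈17/6⌉ = 3, so 3 is optimal.

3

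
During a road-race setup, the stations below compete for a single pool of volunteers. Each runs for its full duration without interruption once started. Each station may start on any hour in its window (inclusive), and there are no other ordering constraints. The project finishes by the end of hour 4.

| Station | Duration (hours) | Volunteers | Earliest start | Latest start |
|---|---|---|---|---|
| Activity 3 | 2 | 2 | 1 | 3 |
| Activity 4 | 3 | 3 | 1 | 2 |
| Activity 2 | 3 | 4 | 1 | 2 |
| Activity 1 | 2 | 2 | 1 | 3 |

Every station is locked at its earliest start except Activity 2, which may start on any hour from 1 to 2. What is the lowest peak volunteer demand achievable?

11

Activity 2@1: h1:11  h2:11  h3:7  h4:0 → peak 11
Activity 2@2: h1:7  h2:11  h3:7  h4:4 → peak 11
Best is Activity 2@1, peak 11.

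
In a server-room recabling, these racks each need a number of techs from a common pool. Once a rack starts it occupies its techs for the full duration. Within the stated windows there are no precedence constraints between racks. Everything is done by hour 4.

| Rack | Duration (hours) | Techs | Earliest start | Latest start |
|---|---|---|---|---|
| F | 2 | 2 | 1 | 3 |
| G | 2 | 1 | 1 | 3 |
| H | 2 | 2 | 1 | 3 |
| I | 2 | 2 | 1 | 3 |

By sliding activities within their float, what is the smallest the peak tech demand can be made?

Early-start (F@1, G@1, H@1, I@1) gives peak 7: h1:7  h2:7  h3:0  h4:0.
Shift H→3, I→3.
Schedule F@1, G@1, H@3, I@3: h1:3  h2:3  h3:4  h4:4 — peak 4.
Total tech-hours = 14 over 4 hours ⇒ peak ≥ ⌈14/4⌉ = 4, so 4 is optimal.

4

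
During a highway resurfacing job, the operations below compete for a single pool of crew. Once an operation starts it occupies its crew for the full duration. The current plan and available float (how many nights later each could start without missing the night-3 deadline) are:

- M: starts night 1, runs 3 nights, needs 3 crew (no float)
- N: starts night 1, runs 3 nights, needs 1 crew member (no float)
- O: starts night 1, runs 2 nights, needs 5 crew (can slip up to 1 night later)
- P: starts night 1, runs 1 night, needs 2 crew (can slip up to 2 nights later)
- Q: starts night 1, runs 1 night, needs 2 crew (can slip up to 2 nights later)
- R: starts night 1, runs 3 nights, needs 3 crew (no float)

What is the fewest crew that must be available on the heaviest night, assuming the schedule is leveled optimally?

Early-start (M@1, N@1, O@1, P@1, Q@1, R@1) gives peak 16: n1:16  n2:12  n3:7.
Shift P→3, Q→3.
Schedule M@1, N@1, O@1, P@3, Q@3, R@1: n1:12  n2:12  n3:11 — peak 12.
Total crew member-nights = 35 over 3 nights ⇒ peak ≥ ⌈35/3⌉ = 12, so 12 is optimal.

12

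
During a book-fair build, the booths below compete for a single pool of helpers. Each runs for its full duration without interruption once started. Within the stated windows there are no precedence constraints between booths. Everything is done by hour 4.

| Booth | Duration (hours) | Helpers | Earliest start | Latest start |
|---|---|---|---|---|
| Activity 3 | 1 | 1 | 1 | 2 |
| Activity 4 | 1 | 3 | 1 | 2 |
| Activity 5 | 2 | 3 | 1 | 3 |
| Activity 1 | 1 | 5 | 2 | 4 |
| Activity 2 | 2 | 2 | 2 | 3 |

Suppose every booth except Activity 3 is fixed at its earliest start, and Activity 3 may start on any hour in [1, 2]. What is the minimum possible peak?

Activity 3@1: h1:7  h2:10  h3:2  h4:0 → peak 10
Activity 3@2: h1:6  h2:11  h3:2  h4:0 → peak 11
Best is Activity 3@1, peak 10.

10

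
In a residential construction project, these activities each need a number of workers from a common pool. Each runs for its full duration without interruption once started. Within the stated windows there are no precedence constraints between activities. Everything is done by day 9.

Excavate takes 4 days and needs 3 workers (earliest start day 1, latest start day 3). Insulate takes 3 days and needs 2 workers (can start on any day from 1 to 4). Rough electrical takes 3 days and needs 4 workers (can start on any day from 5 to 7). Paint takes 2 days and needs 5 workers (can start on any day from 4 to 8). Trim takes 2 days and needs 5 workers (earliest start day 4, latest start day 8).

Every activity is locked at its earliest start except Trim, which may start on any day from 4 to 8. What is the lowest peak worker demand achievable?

Trim@4: d1:5  d2:5  d3:5  d4:13  d5:14  d6:4  d7:4  d8:0  d9:0 → peak 14
Trim@5: d1:5  d2:5  d3:5  d4:8  d5:14  d6:9  d7:4  d8:0  d9:0 → peak 14
Trim@6: d1:5  d2:5  d3:5  d4:8  d5:9  d6:9  d7:9  d8:0  d9:0 → peak 9
Trim@7: d1:5  d2:5  d3:5  d4:8  d5:9  d6:4  d7:9  d8:5  d9:0 → peak 9
Trim@8: d1:5  d2:5  d3:5  d4:8  d5:9  d6:4  d7:4  d8:5  d9:5 → peak 9
Best is Trim@6, peak 9.

9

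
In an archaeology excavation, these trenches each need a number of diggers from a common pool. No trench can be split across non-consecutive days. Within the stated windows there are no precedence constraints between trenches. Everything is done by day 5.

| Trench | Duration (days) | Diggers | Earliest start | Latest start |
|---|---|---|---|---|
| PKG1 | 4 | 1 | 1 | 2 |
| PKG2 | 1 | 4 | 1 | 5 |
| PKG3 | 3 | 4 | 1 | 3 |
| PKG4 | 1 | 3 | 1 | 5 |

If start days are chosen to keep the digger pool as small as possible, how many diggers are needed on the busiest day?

Early-start (PKG1@1, PKG2@1, PKG3@1, PKG4@1) gives peak 12: d1:12  d2:5  d3:5  d4:1  d5:0.
Shift PKG3→2, PKG4→5.
Schedule PKG1@1, PKG2@1, PKG3@2, PKG4@5: d1:5  d2:5  d3:5  d4:5  d5:3 — peak 5.
Total digger-days = 23 over 5 days ⇒ peak ≥ ⌈23/5⌉ = 5, so 5 is optimal.

5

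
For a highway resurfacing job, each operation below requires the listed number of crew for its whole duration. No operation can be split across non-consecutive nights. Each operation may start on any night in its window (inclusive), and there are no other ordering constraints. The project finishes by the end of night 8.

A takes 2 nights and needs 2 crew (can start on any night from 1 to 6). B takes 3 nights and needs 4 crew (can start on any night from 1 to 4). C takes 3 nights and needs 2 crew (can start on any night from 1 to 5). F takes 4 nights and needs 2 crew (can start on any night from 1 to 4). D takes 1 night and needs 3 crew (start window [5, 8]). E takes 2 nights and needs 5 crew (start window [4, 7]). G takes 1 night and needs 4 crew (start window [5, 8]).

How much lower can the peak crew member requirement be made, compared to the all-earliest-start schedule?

Early-start peak: n1:10  n2:10  n3:8  n4:7  n5:12  n6:0  n7:0  n8:0 ⇒ 12.
Leveled (A@1, B@1, C@3, F@4, D@5, E@6, G@8): n1:6  n2:6  n3:6  n4:4  n5:7  n6:7  n7:7  n8:4 ⇒ 7.
Reduction 12 − 7 = 5.

5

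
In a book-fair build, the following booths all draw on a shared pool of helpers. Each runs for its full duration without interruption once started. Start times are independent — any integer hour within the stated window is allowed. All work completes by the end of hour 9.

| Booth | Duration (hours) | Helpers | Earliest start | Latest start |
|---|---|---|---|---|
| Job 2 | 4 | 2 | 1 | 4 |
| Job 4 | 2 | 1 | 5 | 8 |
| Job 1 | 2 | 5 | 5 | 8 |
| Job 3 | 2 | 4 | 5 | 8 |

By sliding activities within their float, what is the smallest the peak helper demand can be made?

5

Early-start (Job 2@1, Job 4@5, Job 1@5, Job 3@5) gives peak 10: h1:2  h2:2  h3:2  h4:2  h5:10  h6:10  h7:0  h8:0  h9:0.
Shift Job 1→7.
Schedule Job 2@1, Job 4@5, Job 1@7, Job 3@5: h1:2  h2:2  h3:2  h4:2  h5:5  h6:5  h7:5  h8:5  h9:0 — peak 5.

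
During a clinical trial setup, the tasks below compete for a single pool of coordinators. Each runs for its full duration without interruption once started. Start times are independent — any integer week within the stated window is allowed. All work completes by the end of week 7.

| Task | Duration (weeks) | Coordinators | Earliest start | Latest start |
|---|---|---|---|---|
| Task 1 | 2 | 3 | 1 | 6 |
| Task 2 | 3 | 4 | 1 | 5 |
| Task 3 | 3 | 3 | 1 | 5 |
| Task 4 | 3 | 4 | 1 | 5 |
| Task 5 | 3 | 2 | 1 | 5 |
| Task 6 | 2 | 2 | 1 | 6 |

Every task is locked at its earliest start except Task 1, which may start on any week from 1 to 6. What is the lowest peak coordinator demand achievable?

15

Task 1@1: w1:18  w2:18  w3:13  w4:0  w5:0  w6:0  w7:0 → peak 18
Task 1@2: w1:15  w2:18  w3:16  w4:0  w5:0  w6:0  w7:0 → peak 18
Task 1@3: w1:15  w2:15  w3:16  w4:3  w5:0  w6:0  w7:0 → peak 16
Task 1@4: w1:15  w2:15  w3:13  w4:3  w5:3  w6:0  w7:0 → peak 15
Task 1@5: w1:15  w2:15  w3:13  w4:0  w5:3  w6:3  w7:0 → peak 15
Task 1@6: w1:15  w2:15  w3:13  w4:0  w5:0  w6:3  w7:3 → peak 15
Best is Task 1@4, peak 15.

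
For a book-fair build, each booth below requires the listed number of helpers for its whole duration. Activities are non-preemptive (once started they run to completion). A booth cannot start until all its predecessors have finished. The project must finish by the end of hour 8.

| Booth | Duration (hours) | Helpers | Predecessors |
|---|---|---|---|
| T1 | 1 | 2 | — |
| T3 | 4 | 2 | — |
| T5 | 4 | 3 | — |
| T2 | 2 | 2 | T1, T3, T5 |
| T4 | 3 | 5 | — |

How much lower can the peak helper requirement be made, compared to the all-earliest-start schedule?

Early-start peak: h1:12  h2:10  h3:10  h4:5  h5:2  h6:2  h7:0  h8:0 ⇒ 12.
Leveled (T1@1, T3@1, T5@1, T2@5, T4@5): h1:7  h2:5  h3:5  h4:5  h5:7  h6:7  h7:5  h8:0 ⇒ 7.
Reduction 12 − 7 = 5.

5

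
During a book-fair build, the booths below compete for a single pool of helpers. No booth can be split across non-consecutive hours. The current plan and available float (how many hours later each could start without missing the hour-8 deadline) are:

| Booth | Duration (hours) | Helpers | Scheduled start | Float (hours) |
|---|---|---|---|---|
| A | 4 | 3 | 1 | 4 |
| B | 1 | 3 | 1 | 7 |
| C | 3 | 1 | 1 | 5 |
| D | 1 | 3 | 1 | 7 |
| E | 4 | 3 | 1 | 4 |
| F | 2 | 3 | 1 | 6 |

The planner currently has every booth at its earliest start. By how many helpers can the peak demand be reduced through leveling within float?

10

Early-start peak: h1:16  h2:10  h3:7  h4:6  h5:0  h6:0  h7:0  h8:0 ⇒ 16.
Leveled (A@1, B@1, C@2, D@5, E@5, F@6): h1:6  h2:4  h3:4  h4:4  h5:6  h6:6  h7:6  h8:3 ⇒ 6.
Reduction 16 − 6 = 10.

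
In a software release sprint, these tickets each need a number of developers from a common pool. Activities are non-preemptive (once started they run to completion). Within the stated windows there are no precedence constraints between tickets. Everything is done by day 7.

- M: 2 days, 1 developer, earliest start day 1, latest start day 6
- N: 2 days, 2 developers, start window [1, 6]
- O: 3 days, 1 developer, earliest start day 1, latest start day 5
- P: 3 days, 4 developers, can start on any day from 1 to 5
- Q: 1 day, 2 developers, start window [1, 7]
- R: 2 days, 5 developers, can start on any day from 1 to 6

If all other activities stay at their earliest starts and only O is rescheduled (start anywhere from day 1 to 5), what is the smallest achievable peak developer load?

14

O@1: d1:15  d2:13  d3:5  d4:0  d5:0  d6:0  d7:0 → peak 15
O@2: d1:14  d2:13  d3:5  d4:1  d5:0  d6:0  d7:0 → peak 14
O@3: d1:14  d2:12  d3:5  d4:1  d5:1  d6:0  d7:0 → peak 14
O@4: d1:14  d2:12  d3:4  d4:1  d5:1  d6:1  d7:0 → peak 14
O@5: d1:14  d2:12  d3:4  d4:0  d5:1  d6:1  d7:1 → peak 14
Best is O@2, peak 14.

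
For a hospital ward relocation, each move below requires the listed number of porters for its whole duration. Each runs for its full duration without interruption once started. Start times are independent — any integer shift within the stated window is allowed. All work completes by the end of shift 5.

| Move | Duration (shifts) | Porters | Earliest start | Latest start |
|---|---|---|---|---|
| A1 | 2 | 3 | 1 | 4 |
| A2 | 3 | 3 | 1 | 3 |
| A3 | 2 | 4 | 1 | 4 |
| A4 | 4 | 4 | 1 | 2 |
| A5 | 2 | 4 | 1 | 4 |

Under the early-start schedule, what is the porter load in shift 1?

At early start, shift 1 has: A1, A2, A3, A4, A5.
Demand: 3 + 3 + 4 + 4 + 4 = 18.

18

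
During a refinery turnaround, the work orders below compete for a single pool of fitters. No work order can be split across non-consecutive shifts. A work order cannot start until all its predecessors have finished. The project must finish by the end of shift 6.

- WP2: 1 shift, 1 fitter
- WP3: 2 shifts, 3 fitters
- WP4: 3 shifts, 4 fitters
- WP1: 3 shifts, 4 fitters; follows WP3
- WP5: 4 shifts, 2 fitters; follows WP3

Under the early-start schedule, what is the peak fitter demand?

10

Early-start schedule: WP2@1, WP3@1, WP4@1, WP1@3, WP5@3.
Load per shift: shift 1: 8, shift 2: 7, shift 3: 10, shift 4: 6, shift 5: 6, shift 6: 2.
Peak is 10.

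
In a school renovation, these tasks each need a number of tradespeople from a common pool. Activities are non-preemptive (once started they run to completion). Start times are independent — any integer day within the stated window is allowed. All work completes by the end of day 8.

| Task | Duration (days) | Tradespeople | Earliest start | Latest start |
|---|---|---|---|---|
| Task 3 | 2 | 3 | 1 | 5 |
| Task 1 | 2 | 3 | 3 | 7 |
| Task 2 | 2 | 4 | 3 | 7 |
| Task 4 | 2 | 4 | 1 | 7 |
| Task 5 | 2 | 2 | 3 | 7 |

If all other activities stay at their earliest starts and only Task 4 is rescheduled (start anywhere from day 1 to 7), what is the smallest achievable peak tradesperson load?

9

Task 4@1: d1:7  d2:7  d3:9  d4:9  d5:0  d6:0  d7:0  d8:0 → peak 9
Task 4@2: d1:3  d2:7  d3:13  d4:9  d5:0  d6:0  d7:0  d8:0 → peak 13
Task 4@3: d1:3  d2:3  d3:13  d4:13  d5:0  d6:0  d7:0  d8:0 → peak 13
Task 4@4: d1:3  d2:3  d3:9  d4:13  d5:4  d6:0  d7:0  d8:0 → peak 13
Task 4@5: d1:3  d2:3  d3:9  d4:9  d5:4  d6:4  d7:0  d8:0 → peak 9
Task 4@6: d1:3  d2:3  d3:9  d4:9  d5:0  d6:4  d7:4  d8:0 → peak 9
Task 4@7: d1:3  d2:3  d3:9  d4:9  d5:0  d6:0  d7:4  d8:4 → peak 9
Best is Task 4@1, peak 9.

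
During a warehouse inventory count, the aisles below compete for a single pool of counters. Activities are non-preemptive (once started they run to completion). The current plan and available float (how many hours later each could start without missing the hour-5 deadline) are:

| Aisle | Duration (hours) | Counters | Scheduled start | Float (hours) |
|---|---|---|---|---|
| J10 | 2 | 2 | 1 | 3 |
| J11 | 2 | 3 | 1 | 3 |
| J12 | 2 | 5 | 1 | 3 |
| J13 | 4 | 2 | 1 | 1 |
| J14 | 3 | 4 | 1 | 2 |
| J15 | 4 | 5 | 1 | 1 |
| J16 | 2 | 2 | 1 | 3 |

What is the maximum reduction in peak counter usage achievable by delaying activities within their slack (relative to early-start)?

8

Early-start peak: h1:23  h2:23  h3:11  h4:7  h5:0 ⇒ 23.
Leveled (J10@1, J11@3, J12@4, J13@1, J14@1, J15@1, J16@1): h1:15  h2:15  h3:14  h4:15  h5:5 ⇒ 15.
Reduction 23 − 15 = 8.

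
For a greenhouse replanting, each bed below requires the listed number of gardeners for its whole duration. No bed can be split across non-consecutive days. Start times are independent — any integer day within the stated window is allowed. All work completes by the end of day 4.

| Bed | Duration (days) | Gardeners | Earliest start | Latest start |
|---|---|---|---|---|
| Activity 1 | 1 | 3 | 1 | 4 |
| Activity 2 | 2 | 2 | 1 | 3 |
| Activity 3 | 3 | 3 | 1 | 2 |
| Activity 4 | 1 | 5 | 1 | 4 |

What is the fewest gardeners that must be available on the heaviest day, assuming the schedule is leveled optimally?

6

Early-start (Activity 1@1, Activity 2@1, Activity 3@1, Activity 4@1) gives peak 13: d1:13  d2:5  d3:3  d4:0.
Shift Activity 2→2, Activity 4→4.
Schedule Activity 1@1, Activity 2@2, Activity 3@1, Activity 4@4: d1:6  d2:5  d3:5  d4:5 — peak 6.
Total gardener-days = 21 over 4 days ⇒ peak ≥ ⌈21/4⌉ = 6, so 6 is optimal.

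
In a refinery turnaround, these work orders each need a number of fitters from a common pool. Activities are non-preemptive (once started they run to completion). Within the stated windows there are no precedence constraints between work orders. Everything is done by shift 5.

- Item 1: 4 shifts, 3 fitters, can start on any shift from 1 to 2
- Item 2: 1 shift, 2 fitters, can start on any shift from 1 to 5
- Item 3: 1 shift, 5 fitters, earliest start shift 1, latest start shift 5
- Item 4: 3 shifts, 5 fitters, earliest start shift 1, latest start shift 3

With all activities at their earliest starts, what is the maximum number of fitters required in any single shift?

Early-start schedule: Item 1@1, Item 2@1, Item 3@1, Item 4@1.
Load per shift: shift 1: 15, shift 2: 8, shift 3: 8, shift 4: 3, shift 5: 0.
Peak is 15.

15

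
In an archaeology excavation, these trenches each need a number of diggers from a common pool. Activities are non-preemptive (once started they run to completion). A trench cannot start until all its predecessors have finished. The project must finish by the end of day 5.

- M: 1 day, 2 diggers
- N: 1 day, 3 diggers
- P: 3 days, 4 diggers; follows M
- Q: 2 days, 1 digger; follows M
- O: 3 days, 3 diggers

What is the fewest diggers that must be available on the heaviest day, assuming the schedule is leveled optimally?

Early-start (M@1, N@1, P@2, Q@2, O@1) gives peak 8: d1:8  d2:8  d3:8  d4:4  d5:0.
Shift N→2, P→3, Q→4.
Schedule M@1, N@2, P@3, Q@4, O@1: d1:5  d2:6  d3:7  d4:5  d5:5 — peak 7.

7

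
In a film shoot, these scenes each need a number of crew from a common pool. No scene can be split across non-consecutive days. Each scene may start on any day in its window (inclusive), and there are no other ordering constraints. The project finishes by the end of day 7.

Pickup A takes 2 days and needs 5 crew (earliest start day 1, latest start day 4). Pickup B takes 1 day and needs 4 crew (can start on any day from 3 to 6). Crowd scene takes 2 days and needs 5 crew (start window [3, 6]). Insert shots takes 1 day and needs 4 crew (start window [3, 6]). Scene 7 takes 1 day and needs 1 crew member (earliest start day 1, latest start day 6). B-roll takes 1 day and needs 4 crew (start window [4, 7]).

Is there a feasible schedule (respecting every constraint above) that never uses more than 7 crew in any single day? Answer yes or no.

Schedule Pickup A@1, Pickup B@3, Crowd scene@4, Insert shots@6, Scene 7@3, B-roll@7: d1:5  d2:5  d3:5  d4:5  d5:5  d6:4  d7:4 — peak 5 ≤ 7.

yes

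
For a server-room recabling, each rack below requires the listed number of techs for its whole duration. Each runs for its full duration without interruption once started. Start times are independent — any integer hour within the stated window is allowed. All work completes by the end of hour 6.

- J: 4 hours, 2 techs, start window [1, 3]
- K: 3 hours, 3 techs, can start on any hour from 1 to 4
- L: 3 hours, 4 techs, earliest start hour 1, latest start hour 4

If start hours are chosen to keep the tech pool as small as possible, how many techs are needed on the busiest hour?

6

Early-start (J@1, K@1, L@1) gives peak 9: h1:9  h2:9  h3:9  h4:2  h5:0  h6:0.
Shift L→4.
Schedule J@1, K@1, L@4: h1:5  h2:5  h3:5  h4:6  h5:4  h6:4 — peak 6.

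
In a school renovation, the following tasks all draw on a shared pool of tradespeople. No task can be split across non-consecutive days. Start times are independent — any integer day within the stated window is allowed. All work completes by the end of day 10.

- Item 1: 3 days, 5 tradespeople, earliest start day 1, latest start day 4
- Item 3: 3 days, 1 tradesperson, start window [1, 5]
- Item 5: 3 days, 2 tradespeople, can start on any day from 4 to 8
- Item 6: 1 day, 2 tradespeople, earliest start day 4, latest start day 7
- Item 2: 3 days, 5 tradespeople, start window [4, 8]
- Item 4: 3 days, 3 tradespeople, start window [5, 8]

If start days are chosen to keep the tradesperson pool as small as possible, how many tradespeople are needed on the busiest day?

Early-start (Item 1@1, Item 3@1, Item 5@4, Item 6@4, Item 2@4, Item 4@5) gives peak 10: d1:6  d2:6  d3:6  d4:9  d5:10  d6:10  d7:3  d8:0  d9:0  d10:0.
Shift Item 2→8.
Schedule Item 1@1, Item 3@1, Item 5@4, Item 6@4, Item 2@8, Item 4@5: d1:6  d2:6  d3:6  d4:4  d5:5  d6:5  d7:3  d8:5  d9:5  d10:5 — peak 6.

6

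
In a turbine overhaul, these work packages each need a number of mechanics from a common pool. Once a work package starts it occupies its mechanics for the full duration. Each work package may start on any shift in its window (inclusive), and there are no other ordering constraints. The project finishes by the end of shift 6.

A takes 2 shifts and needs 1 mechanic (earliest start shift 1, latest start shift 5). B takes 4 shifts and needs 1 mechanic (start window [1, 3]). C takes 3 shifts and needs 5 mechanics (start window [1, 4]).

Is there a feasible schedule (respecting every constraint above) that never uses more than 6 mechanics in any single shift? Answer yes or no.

Schedule A@1, B@1, C@3: s1:2  s2:2  s3:6  s4:6  s5:5  s6:0 — peak 6 ≤ 6.

yes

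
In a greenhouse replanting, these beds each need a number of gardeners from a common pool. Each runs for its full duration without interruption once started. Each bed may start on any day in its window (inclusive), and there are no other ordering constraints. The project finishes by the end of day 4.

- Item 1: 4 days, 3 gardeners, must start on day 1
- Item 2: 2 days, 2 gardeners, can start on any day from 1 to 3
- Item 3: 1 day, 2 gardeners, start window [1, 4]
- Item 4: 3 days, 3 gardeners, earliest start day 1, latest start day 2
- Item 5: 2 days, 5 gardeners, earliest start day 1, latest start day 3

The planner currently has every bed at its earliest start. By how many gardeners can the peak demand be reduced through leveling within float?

Early-start peak: d1:15  d2:13  d3:6  d4:3 ⇒ 15.
Leveled (Item 1@1, Item 2@1, Item 3@1, Item 4@1, Item 5@3): d1:10  d2:8  d3:11  d4:8 ⇒ 11.
Reduction 15 − 11 = 4.

4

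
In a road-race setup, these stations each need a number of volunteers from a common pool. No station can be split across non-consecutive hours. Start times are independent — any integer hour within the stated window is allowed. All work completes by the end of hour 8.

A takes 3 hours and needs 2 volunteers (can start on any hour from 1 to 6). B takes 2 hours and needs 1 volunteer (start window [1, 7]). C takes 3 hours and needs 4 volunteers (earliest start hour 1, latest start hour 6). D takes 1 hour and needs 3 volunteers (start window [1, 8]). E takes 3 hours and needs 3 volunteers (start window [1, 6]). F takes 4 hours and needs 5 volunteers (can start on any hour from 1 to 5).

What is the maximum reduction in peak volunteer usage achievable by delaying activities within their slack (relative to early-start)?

11

Early-start peak: h1:18  h2:15  h3:14  h4:5  h5:0  h6:0  h7:0  h8:0 ⇒ 18.
Leveled (A@1, B@4, C@5, D@8, E@6, F@1): h1:7  h2:7  h3:7  h4:6  h5:5  h6:7  h7:7  h8:6 ⇒ 7.
Reduction 18 − 7 = 11.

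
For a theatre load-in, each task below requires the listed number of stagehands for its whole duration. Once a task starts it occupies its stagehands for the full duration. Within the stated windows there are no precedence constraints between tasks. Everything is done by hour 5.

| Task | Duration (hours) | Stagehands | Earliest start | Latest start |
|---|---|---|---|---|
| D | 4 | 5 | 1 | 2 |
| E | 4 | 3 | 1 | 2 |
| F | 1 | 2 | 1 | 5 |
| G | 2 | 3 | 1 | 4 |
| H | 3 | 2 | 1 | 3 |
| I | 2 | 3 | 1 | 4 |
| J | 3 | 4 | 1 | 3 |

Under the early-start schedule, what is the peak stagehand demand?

22

Early-start schedule: D@1, E@1, F@1, G@1, H@1, I@1, J@1.
Load per hour: hour 1: 22, hour 2: 20, hour 3: 14, hour 4: 8, hour 5: 0.
Peak is 22.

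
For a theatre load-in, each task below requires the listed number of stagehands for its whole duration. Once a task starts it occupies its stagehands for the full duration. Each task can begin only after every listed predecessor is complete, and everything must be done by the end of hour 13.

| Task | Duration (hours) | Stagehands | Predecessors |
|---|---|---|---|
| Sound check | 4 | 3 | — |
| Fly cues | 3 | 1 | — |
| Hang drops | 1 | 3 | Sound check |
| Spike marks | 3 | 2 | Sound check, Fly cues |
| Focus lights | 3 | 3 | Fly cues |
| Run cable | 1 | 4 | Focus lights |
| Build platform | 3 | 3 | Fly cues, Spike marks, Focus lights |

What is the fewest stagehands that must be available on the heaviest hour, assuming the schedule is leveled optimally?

5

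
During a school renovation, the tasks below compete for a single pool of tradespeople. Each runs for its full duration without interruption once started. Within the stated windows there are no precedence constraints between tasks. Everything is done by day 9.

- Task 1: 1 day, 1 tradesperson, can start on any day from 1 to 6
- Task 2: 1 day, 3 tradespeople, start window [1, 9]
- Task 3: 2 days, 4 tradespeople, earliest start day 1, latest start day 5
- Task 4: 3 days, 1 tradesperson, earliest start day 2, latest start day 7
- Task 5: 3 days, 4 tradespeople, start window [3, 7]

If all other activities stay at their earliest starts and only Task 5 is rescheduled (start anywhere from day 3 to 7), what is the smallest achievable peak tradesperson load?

Task 5@3: d1:8  d2:5  d3:5  d4:5  d5:4  d6:0  d7:0  d8:0  d9:0 → peak 8
Task 5@4: d1:8  d2:5  d3:1  d4:5  d5:4  d6:4  d7:0  d8:0  d9:0 → peak 8
Task 5@5: d1:8  d2:5  d3:1  d4:1  d5:4  d6:4  d7:4  d8:0  d9:0 → peak 8
Task 5@6: d1:8  d2:5  d3:1  d4:1  d5:0  d6:4  d7:4  d8:4  d9:0 → peak 8
Task 5@7: d1:8  d2:5  d3:1  d4:1  d5:0  d6:0  d7:4  d8:4  d9:4 → peak 8
Best is Task 5@3, peak 8.

8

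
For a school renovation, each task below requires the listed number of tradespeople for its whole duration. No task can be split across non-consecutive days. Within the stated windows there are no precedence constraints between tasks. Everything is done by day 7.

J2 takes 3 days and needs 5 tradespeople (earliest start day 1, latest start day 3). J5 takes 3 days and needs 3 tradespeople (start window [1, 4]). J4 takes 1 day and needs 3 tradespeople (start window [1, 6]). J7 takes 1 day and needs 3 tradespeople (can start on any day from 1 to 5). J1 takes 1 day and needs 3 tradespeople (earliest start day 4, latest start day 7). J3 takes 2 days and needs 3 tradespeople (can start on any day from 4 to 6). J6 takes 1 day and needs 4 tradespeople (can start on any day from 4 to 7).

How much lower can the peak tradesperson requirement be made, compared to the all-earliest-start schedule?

6

Early-start peak: d1:14  d2:8  d3:8  d4:10  d5:3  d6:0  d7:0 ⇒ 14.
Leveled (J2@1, J5@1, J4@4, J7@4, J1@5, J3@5, J6@6): d1:8  d2:8  d3:8  d4:6  d5:6  d6:7  d7:0 ⇒ 8.
Reduction 14 − 8 = 6.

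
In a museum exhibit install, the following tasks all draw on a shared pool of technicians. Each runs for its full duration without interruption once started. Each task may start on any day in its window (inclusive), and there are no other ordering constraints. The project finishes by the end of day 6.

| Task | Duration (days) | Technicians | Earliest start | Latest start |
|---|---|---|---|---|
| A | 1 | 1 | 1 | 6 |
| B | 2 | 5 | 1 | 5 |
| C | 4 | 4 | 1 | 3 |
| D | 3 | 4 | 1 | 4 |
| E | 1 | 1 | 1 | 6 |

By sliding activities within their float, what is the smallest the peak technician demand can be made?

8

Early-start (A@1, B@1, C@1, D@1, E@1) gives peak 15: d1:15  d2:13  d3:8  d4:4  d5:0  d6:0.
Shift C→3, D→3.
Schedule A@1, B@1, C@3, D@3, E@1: d1:7  d2:5  d3:8  d4:8  d5:8  d6:4 — peak 8.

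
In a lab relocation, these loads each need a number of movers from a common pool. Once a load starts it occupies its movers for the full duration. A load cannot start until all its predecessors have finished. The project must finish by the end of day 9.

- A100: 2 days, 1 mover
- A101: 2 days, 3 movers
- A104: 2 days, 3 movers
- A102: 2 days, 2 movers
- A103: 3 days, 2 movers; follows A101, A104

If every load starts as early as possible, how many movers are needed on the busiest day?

9

Early-start schedule: A100@1, A101@1, A104@1, A102@1, A103@3.
Load per day: day 1: 9, day 2: 9, day 3: 2, day 4: 2, day 5: 2, day 6: 0, day 7: 0, day 8: 0, day 9: 0.
Peak is 9.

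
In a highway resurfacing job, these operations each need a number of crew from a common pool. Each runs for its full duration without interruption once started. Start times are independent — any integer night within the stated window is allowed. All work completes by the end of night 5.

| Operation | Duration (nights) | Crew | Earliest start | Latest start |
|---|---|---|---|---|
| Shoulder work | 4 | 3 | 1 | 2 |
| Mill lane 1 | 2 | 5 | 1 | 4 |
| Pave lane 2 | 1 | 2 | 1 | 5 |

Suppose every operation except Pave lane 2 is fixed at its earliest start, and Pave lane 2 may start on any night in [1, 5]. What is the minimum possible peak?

Pave lane 2@1: n1:10  n2:8  n3:3  n4:3  n5:0 → peak 10
Pave lane 2@2: n1:8  n2:10  n3:3  n4:3  n5:0 → peak 10
Pave lane 2@3: n1:8  n2:8  n3:5  n4:3  n5:0 → peak 8
Pave lane 2@4: n1:8  n2:8  n3:3  n4:5  n5:0 → peak 8
Pave lane 2@5: n1:8  n2:8  n3:3  n4:3  n5:2 → peak 8
Best is Pave lane 2@3, peak 8.

8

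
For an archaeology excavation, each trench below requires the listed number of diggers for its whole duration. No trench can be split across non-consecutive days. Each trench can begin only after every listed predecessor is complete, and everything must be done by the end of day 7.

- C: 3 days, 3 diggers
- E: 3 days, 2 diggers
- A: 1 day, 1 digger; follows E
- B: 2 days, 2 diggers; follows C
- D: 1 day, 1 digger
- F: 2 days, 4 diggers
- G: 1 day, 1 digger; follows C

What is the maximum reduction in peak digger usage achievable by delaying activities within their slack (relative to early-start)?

5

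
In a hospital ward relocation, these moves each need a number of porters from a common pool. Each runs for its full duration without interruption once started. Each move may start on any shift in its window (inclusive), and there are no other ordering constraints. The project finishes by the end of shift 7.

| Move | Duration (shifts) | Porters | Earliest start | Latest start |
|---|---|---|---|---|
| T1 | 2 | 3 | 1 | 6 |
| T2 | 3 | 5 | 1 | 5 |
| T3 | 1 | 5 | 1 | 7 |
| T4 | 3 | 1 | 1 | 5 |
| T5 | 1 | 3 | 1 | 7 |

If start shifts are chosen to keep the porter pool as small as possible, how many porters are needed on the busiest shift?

Early-start (T1@1, T2@1, T3@1, T4@1, T5@1) gives peak 17: s1:17  s2:9  s3:6  s4:0  s5:0  s6:0  s7:0.
Shift T2→4, T3→7, T5→3.
Schedule T1@1, T2@4, T3@7, T4@1, T5@3: s1:4  s2:4  s3:4  s4:5  s5:5  s6:5  s7:5 — peak 5.
Total porter-shifts = 32 over 7 shifts ⇒ peak ≥ ⌈32/7⌉ = 5, so 5 is optimal.

5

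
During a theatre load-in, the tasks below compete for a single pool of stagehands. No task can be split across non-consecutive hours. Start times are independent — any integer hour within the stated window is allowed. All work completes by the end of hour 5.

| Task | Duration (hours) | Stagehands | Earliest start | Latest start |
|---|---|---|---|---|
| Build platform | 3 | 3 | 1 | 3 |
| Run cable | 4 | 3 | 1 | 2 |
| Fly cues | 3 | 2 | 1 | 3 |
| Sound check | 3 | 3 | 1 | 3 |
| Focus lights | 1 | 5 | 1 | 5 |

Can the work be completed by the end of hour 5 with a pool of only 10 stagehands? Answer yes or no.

The minimum achievable peak is 11; 10 < 11, so no feasible schedule stays within the cap.

no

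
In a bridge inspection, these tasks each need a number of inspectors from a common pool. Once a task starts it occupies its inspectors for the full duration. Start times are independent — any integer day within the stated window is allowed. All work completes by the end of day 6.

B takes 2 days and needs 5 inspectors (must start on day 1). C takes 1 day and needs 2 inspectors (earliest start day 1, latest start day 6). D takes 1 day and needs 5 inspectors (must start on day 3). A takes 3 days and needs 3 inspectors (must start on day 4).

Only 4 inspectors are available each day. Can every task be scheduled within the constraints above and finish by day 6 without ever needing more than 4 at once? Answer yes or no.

Total inspector-days = 26; over 6 days the average is 26/6 > 4, so some day must exceed 4.

no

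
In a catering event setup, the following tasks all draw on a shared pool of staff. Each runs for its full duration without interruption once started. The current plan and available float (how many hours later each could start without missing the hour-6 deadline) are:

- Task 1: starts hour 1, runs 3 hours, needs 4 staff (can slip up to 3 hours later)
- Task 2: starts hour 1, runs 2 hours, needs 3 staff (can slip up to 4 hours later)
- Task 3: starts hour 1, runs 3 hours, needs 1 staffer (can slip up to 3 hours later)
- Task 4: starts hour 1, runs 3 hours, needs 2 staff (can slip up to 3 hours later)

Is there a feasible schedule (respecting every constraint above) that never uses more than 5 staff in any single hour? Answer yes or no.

Schedule Task 1@1, Task 2@4, Task 3@1, Task 4@4: h1:5  h2:5  h3:5  h4:5  h5:5  h6:2 — peak 5 ≤ 5.

yes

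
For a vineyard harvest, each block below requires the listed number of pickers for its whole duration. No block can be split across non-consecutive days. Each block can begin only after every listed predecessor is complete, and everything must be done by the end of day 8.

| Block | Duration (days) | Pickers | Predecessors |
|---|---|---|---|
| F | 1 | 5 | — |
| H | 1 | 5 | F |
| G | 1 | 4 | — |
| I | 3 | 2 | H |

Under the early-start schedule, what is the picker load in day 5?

At early start, day 5 has: I.
Demand: 2 = 2.

2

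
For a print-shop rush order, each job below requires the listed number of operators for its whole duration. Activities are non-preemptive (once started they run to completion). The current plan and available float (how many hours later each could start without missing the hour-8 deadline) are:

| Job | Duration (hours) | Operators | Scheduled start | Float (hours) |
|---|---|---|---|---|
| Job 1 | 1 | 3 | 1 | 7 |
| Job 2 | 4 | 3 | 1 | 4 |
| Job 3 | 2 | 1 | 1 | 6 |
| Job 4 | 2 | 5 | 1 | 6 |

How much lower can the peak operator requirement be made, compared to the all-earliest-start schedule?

7

Early-start peak: h1:12  h2:9  h3:3  h4:3  h5:0  h6:0  h7:0  h8:0 ⇒ 12.
Leveled (Job 1@1, Job 2@2, Job 3@1, Job 4@6): h1:4  h2:4  h3:3  h4:3  h5:3  h6:5  h7:5  h8:0 ⇒ 5.
Reduction 12 − 5 = 7.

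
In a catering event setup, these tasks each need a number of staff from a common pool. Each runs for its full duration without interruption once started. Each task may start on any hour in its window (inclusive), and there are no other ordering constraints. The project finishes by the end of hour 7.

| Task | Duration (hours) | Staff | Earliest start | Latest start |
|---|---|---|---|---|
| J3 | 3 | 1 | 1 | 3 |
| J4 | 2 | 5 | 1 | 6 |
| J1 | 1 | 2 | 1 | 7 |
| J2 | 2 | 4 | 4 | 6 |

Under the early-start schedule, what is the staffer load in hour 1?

At early start, hour 1 has: J3, J4, J1.
Demand: 1 + 5 + 2 = 8.

8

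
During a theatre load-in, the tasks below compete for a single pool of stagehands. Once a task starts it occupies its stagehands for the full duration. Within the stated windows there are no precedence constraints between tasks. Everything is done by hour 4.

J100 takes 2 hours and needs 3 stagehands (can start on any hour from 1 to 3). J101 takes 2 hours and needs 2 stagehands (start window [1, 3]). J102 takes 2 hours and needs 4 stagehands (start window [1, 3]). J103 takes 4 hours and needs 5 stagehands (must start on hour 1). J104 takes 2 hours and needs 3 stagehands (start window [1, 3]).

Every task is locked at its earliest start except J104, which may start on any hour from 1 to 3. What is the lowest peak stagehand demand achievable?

14

J104@1: h1:17  h2:17  h3:5  h4:5 → peak 17
J104@2: h1:14  h2:17  h3:8  h4:5 → peak 17
J104@3: h1:14  h2:14  h3:8  h4:8 → peak 14
Best is J104@3, peak 14.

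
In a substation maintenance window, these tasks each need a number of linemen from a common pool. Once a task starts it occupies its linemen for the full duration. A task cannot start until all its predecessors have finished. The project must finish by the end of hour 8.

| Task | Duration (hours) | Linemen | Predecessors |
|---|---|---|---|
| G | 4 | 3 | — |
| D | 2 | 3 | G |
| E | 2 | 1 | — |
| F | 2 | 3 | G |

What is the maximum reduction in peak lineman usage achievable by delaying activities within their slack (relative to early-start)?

2

Early-start peak: h1:4  h2:4  h3:3  h4:3  h5:6  h6:6  h7:0  h8:0 ⇒ 6.
Leveled (G@1, D@5, E@1, F@7): h1:4  h2:4  h3:3  h4:3  h5:3  h6:3  h7:3  h8:3 ⇒ 4.
Reduction 6 − 4 = 2.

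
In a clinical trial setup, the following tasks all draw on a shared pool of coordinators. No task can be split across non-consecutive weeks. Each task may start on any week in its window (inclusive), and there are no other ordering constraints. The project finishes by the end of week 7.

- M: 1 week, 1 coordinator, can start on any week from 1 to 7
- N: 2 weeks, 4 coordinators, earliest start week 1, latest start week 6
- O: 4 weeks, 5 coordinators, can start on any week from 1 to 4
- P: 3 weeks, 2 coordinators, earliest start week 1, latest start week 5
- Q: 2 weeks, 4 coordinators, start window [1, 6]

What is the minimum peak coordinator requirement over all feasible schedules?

8

Early-start (M@1, N@1, O@1, P@1, Q@1) gives peak 16: w1:16  w2:15  w3:7  w4:5  w5:0  w6:0  w7:0.
Shift O→4, P→3, Q→2.
Schedule M@1, N@1, O@4, P@3, Q@2: w1:5  w2:8  w3:6  w4:7  w5:7  w6:5  w7:5 — peak 8.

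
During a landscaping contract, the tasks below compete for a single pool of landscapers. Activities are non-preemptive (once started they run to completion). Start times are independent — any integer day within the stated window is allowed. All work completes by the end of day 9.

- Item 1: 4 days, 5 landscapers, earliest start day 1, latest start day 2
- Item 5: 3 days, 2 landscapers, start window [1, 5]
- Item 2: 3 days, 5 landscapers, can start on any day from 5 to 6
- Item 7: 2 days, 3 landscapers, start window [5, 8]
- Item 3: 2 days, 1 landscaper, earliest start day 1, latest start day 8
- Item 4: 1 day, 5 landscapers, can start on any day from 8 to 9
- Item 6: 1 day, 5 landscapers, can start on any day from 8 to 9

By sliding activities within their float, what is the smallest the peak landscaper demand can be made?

8

Early-start (Item 1@1, Item 5@1, Item 2@5, Item 7@5, Item 3@1, Item 4@8, Item 6@8) gives peak 10: d1:8  d2:8  d3:7  d4:5  d5:8  d6:8  d7:5  d8:10  d9:0.
Shift Item 6→9.
Schedule Item 1@1, Item 5@1, Item 2@5, Item 7@5, Item 3@1, Item 4@8, Item 6@9: d1:8  d2:8  d3:7  d4:5  d5:8  d6:8  d7:5  d8:5  d9:5 — peak 8.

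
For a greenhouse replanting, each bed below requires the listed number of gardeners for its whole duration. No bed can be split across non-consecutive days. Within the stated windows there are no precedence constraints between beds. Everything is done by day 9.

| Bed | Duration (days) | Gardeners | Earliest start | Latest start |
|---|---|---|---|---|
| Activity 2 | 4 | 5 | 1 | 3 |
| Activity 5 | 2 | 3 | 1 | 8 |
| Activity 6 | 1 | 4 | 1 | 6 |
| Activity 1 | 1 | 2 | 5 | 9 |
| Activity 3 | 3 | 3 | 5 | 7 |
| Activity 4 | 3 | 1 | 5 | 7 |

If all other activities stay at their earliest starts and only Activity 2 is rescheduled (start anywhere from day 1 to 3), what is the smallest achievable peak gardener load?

11

Activity 2@1: d1:12  d2:8  d3:5  d4:5  d5:6  d6:4  d7:4  d8:0  d9:0 → peak 12
Activity 2@2: d1:7  d2:8  d3:5  d4:5  d5:11  d6:4  d7:4  d8:0  d9:0 → peak 11
Activity 2@3: d1:7  d2:3  d3:5  d4:5  d5:11  d6:9  d7:4  d8:0  d9:0 → peak 11
Best is Activity 2@2, peak 11.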